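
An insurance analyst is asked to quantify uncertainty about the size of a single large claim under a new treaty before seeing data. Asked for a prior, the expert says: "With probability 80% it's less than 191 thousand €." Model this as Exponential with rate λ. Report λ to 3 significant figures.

λ ≈ 0.00843

P(T < 191.0) = 1 − e^(−λ·191.0) = 0.8, so λ = −ln(1−0.8)/191.0 = −ln(0.2)/191.0 = 0.00843.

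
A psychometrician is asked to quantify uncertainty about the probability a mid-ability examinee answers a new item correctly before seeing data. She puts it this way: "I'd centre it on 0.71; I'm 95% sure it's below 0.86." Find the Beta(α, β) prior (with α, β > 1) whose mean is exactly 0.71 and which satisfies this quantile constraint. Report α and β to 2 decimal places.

With mean 0.71 fixed, write α = 0.71s, β = 0.29s where s = α+β.
Need P(θ < 0.86) = 0.95 under Beta(0.71s, 0.29s). Normal approximation: (q−m)/√(m(1−m)/s) ≈ z_{0.95} = 1.64, so s ≈ 0.71·0.29·(1.64)²/(0.86−0.71)² = 24.8.
At s = 24.8: P(θ<0.86) ≈ 0.968. Adjusting to match 0.95 gives s ≈ 20.08.
So α = 0.71·20.08 ≈ 14.26, β = 0.29·20.08 ≈ 5.82.

α ≈ 14.26, β ≈ 5.82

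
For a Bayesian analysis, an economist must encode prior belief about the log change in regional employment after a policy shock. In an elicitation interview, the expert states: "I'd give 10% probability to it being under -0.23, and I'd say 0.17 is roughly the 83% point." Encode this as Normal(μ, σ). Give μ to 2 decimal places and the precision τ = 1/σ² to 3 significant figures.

For Normal(μ,σ), the p-quantile is μ + z_p·σ. Here z_{0.1} = -1.282, z_{0.83} = 0.9542.
So -0.23 = μ − 1.282σ and 0.17 = μ + 0.9542σ.
Subtracting: σ = (0.17 − -0.23)/(0.9542 − (-1.282)) = 0.18.
Then μ = -0.23 − (-1.282)·0.18 = -0.00.
Precision τ = 1/σ² = 1/0.1789² = 31.2.

μ = -0.00, τ = 31.2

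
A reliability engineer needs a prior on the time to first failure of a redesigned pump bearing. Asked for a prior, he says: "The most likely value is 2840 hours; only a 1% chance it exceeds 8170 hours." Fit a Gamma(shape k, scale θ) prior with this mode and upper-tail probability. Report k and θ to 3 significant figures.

Gamma(k,θ) with k>1 has mode (k−1)θ, so θ = 2840/(k−1).
Need P(X < 8170) = 0.99 with θ tied to k this way. Start at k = 2, θ = 2840: P(X<8170) ≈ 0.782.
Too low — raise k to concentrate. Iterating converges to k ≈ 5.07.
Then θ = 2840/(5.07−1) ≈ 697.

k ≈ 5.07, θ ≈ 697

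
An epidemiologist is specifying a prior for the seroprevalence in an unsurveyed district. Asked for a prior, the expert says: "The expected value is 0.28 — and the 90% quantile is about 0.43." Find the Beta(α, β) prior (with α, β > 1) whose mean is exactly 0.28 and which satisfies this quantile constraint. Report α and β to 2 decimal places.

α ≈ 4.33, β ≈ 11.13

With mean 0.28 fixed, write α = 0.28s, β = 0.72s where s = α+β.
Need P(θ < 0.43) = 0.9 under Beta(0.28s, 0.72s). Normal approximation: (q−m)/√(m(1−m)/s) ≈ z_{0.9} = 1.28, so s ≈ 0.28·0.72·(1.28)²/(0.43−0.28)² = 14.7.
At s = 14.7: P(θ<0.43) ≈ 0.895. Adjusting to match 0.9 gives s ≈ 15.46.
So α = 0.28·15.46 ≈ 4.33, β = 0.72·15.46 ≈ 11.13.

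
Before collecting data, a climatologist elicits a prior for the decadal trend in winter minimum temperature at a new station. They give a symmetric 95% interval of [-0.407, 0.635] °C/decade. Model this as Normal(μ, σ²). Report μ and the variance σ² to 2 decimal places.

A symmetric 95% interval runs μ ± z·σ with z = 1.96.
Half-width = 0.521, so σ = 0.521/1.96 = 0.266 and σ² = 0.07.
μ is the interval midpoint, 0.11.

μ = 0.11, σ² = 0.07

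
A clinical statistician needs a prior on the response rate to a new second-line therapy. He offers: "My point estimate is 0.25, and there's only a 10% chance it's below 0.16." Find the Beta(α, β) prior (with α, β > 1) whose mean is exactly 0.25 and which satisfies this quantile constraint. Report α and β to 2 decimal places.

With mean 0.25 fixed, write α = 0.25s, β = 0.75s where s = α+β.
Need P(θ < 0.16) = 0.1 under Beta(0.25s, 0.75s). Normal approximation: (q−m)/√(m(1−m)/s) ≈ z_{0.1} = -1.28, so s ≈ 0.25·0.75·(-1.28)²/(0.16−0.25)² = 38.0.
At s = 38.0: P(θ<0.16) ≈ 0.089. Adjusting to match 0.1 gives s ≈ 34.70.
So α = 0.25·34.70 ≈ 8.68, β = 0.75·34.70 ≈ 26.03.

α ≈ 8.68, β ≈ 26.03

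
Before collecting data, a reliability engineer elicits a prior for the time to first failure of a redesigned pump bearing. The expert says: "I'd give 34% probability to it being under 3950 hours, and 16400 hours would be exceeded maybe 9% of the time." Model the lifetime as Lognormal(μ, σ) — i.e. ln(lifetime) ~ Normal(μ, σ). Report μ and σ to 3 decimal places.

If T ~ Lognormal(μ,σ) then ln T ~ Normal(μ,σ), so the p-quantile of ln T is μ + z_p·σ.
ln(3950) = 8.281 and ln(16400) = 9.705; z_{0.34} = -0.4125, z_{0.91} = 1.341.
σ = (9.705 − 8.281)/(1.341 − (-0.4125)) = 0.812.
μ = 8.281 − (-0.4125)·0.812 = 8.616.

μ ≈ 8.616, σ ≈ 0.812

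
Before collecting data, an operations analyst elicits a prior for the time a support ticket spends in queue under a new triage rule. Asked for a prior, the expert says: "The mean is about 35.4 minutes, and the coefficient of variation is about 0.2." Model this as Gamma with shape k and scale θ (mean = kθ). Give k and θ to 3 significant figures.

For Gamma(k, scale θ): mean = kθ, variance = kθ², so CV = 1/√k.
CV = 0.2, hence k = 1/CV² = 25.
Then θ = mean/k = 35.4/25 = 1.42.

k ≈ 25, θ ≈ 1.42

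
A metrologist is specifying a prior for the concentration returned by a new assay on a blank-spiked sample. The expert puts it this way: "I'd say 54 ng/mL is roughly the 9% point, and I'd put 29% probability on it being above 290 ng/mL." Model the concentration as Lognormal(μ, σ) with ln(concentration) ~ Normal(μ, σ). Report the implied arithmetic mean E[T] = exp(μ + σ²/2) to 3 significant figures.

If T ~ Lognormal(μ,σ) then ln T ~ Normal(μ,σ), so the p-quantile of ln T is μ + z_p·σ.
ln(54) = 3.989 and ln(290) = 5.67; z_{0.09} = -1.341, z_{0.71} = 0.5534.
σ = (5.67 − 3.989)/(0.5534 − (-1.341)) = 0.887.
μ = 3.989 − (-1.341)·0.887 = 5.179.
E[T] = exp(μ + σ²/2) = exp(5.179 + 0.3938) = 263 ng/mL.

E[T] ≈ 263 ng/mL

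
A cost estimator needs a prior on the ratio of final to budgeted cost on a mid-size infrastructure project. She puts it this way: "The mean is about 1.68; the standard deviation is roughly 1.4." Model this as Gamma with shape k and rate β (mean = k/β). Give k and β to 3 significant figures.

k ≈ 1.44, β ≈ 0.857

For Gamma(k, rate β): mean = k/β, variance = k/β², so CV = 1/√k.
CV = SD/mean = 1.4/1.68 = 0.8333, hence k = 1/CV² = 1.44.
Then β = k/mean = 1.44/1.68 = 0.857.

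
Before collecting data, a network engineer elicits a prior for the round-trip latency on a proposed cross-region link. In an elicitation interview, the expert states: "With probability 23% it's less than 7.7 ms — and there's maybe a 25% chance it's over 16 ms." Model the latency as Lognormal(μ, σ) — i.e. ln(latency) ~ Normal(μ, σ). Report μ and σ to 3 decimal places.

If T ~ Lognormal(μ,σ) then ln T ~ Normal(μ,σ), so the p-quantile of ln T is μ + z_p·σ.
ln(7.7) = 2.041 and ln(16) = 2.773; z_{0.23} = -0.7388, z_{0.75} = 0.6745.
σ = (2.773 − 2.041)/(0.6745 − (-0.7388)) = 0.517.
μ = 2.041 − (-0.7388)·0.517 = 2.424.

μ ≈ 2.424, σ ≈ 0.517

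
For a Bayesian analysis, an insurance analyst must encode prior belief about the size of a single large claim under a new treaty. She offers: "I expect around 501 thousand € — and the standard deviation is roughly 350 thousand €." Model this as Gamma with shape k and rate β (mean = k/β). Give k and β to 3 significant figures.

For Gamma(k, rate β): mean = k/β, variance = k/β², so CV = 1/√k.
CV = SD/mean = 350/501 = 0.6986, hence k = 1/CV² = 2.05.
Then β = k/mean = 2.05/501 = 0.00409.

k ≈ 2.05, β ≈ 0.00409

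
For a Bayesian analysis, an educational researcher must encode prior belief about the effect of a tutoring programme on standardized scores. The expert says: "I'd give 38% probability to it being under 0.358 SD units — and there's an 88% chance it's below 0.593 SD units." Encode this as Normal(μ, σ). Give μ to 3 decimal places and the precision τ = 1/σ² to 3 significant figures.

For Normal(μ,σ), the p-quantile is μ + z_p·σ. Here z_{0.38} = -0.3055, z_{0.88} = 1.175.
So 0.358 = μ − 0.3055σ and 0.593 = μ + 1.175σ.
Subtracting: σ = (0.593 − 0.358)/(1.175 − (-0.3055)) = 0.159.
Then μ = 0.358 − (-0.3055)·0.159 = 0.406.
Precision τ = 1/σ² = 1/0.1587² = 39.7.

μ = 0.406, τ = 39.7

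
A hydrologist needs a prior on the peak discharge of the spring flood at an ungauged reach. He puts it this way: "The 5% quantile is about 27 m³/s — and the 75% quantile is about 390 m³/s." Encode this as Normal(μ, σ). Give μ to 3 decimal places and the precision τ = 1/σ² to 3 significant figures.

For Normal(μ,σ), the p-quantile is μ + z_p·σ. Here z_{0.05} = -1.645, z_{0.75} = 0.6745.
So 27 = μ − 1.645σ and 390 = μ + 0.6745σ.
Subtracting: σ = (390 − 27)/(0.6745 − (-1.645)) = 156.510.
Then μ = 27 − (-1.645)·156.510 = 284.436.
Precision τ = 1/σ² = 1/156.5² = 4.08e-05.

μ = 284.436, τ = 4.08e-05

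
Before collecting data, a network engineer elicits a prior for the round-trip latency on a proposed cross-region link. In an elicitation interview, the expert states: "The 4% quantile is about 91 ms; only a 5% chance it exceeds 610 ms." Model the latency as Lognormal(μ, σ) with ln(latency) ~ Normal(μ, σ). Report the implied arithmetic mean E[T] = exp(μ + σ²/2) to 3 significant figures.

E[T] ≈ 284 ms

If T ~ Lognormal(μ,σ) then ln T ~ Normal(μ,σ), so the p-quantile of ln T is μ + z_p·σ.
ln(91) = 4.511 and ln(610) = 6.413; z_{0.04} = -1.751, z_{0.95} = 1.645.
σ = (6.413 − 4.511)/(1.645 − (-1.751)) = 0.560.
μ = 4.511 − (-1.751)·0.560 = 5.492.
E[T] = exp(μ + σ²/2) = exp(5.492 + 0.1570) = 284 ms.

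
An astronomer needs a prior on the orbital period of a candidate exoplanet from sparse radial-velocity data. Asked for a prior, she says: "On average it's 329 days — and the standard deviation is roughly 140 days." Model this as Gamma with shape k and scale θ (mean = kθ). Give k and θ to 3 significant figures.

For Gamma(k, scale θ): mean = kθ, variance = kθ², so CV = 1/√k.
CV = SD/mean = 140/329 = 0.4255, hence k = 1/CV² = 5.52.
Then θ = mean/k = 329/5.52 = 59.6.

k ≈ 5.52, θ ≈ 59.6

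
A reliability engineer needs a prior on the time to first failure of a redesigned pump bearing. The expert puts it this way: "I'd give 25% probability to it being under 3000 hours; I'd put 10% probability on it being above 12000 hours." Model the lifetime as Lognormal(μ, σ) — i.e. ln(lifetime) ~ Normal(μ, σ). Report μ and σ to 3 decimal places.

μ ≈ 8.484, σ ≈ 0.709

If T ~ Lognormal(μ,σ) then ln T ~ Normal(μ,σ), so the p-quantile of ln T is μ + z_p·σ.
ln(3000) = 8.006 and ln(12000) = 9.393; z_{0.25} = -0.6745, z_{0.9} = 1.282.
σ = (9.393 − 8.006)/(1.282 − (-0.6745)) = 0.709.
μ = 8.006 − (-0.6745)·0.709 = 8.484.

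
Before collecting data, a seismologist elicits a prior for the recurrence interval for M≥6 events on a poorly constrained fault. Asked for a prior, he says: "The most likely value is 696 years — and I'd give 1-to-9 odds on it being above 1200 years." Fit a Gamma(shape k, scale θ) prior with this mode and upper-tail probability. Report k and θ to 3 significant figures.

k ≈ 7.39, θ ≈ 109

Gamma(k,θ) with k>1 has mode (k−1)θ, so θ = 696/(k−1).
Need P(X < 1200) = 0.9 with θ tied to k this way. Start at k = 2, θ = 696: P(X<1200) ≈ 0.514.
Too low — raise k to concentrate. Iterating converges to k ≈ 7.39.
Then θ = 696/(7.39−1) ≈ 109.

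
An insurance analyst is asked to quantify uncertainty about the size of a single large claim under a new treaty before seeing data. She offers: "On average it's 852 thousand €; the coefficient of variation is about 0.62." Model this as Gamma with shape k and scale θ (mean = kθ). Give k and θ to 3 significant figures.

For Gamma(k, scale θ): mean = kθ, variance = kθ², so CV = 1/√k.
CV = 0.62, hence k = 1/CV² = 2.6.
Then θ = mean/k = 852/2.6 = 328.

k ≈ 2.6, θ ≈ 328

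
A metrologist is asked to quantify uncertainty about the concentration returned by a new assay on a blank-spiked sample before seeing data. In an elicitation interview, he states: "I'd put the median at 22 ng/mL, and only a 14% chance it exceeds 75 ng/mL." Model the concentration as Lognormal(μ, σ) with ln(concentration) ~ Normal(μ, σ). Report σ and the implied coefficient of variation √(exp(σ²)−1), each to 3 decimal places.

If T ~ Lognormal(μ,σ) then ln T ~ Normal(μ,σ), so the p-quantile of ln T is μ + z_p·σ.
ln(22) = 3.091 and ln(75) = 4.317; z_{0.5} = 0, z_{0.86} = 1.08.
σ = (4.317 − 3.091)/(1.08 − (0)) = 1.135.
μ = 3.091 − (0)·1.135 = 3.091.
CV = √(exp(σ²)−1) = √(exp(1.2888)−1) = 1.621.

σ ≈ 1.135, CV ≈ 1.621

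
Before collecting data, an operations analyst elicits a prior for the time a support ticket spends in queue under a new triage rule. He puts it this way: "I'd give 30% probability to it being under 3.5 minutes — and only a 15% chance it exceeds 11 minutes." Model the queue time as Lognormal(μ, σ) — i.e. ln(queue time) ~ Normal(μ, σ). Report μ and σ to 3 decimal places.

If T ~ Lognormal(μ,σ) then ln T ~ Normal(μ,σ), so the p-quantile of ln T is μ + z_p·σ.
ln(3.5) = 1.253 and ln(11) = 2.398; z_{0.3} = -0.5244, z_{0.85} = 1.036.
σ = (2.398 − 1.253)/(1.036 − (-0.5244)) = 0.734.
μ = 1.253 − (-0.5244)·0.734 = 1.637.

μ ≈ 1.637, σ ≈ 0.734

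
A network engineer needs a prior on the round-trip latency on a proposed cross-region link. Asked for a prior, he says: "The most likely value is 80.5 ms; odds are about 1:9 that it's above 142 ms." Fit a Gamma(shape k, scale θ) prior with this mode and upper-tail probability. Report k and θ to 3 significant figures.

Gamma(k,θ) with k>1 has mode (k−1)θ, so θ = 80.5/(k−1).
Need P(X < 142) = 0.9 with θ tied to k this way. Start at k = 2, θ = 80.5: P(X<142) ≈ 0.526.
Too low — raise k to concentrate. Iterating converges to k ≈ 6.9.
Then θ = 80.5/(6.9−1) ≈ 13.6.

k ≈ 6.9, θ ≈ 13.6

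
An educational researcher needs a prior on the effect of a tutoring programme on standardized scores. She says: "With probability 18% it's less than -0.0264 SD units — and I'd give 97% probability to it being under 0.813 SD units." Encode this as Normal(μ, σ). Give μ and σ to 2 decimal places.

The p-quantile of Normal(μ,σ) is μ + z_p·σ, with z_{0.18} = -0.9154 and z_{0.97} = 1.881.
Eliminate σ: μ = (z₂·x₁ − z₁·x₂)/(z₂ − z₁) = (1.881·-0.0264 − (-0.9154)·0.813)/2.796 = 0.25.
Then σ = (x₂ − x₁)/(z₂ − z₁) = (0.813 − -0.0264)/2.796 = 0.30.

μ = 0.25, σ = 0.30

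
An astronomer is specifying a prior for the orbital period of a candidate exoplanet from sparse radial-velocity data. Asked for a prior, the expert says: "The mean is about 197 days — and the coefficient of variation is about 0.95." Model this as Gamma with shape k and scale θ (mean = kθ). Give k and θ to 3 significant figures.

k ≈ 1.11, θ ≈ 178

For Gamma(k, scale θ): mean = kθ, variance = kθ², so CV = 1/√k.
CV = 0.95, hence k = 1/CV² = 1.11.
Then θ = mean/k = 197/1.11 = 178.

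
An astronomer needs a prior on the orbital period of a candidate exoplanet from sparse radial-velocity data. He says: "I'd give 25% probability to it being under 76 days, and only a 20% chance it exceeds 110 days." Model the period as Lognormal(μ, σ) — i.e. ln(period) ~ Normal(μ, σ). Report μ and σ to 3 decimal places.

μ ≈ 4.495, σ ≈ 0.244

If T ~ Lognormal(μ,σ) then ln T ~ Normal(μ,σ), so the p-quantile of ln T is μ + z_p·σ.
ln(76) = 4.331 and ln(110) = 4.7; z_{0.25} = -0.6745, z_{0.8} = 0.8416.
σ = (4.7 − 4.331)/(0.8416 − (-0.6745)) = 0.244.
μ = 4.331 − (-0.6745)·0.244 = 4.495.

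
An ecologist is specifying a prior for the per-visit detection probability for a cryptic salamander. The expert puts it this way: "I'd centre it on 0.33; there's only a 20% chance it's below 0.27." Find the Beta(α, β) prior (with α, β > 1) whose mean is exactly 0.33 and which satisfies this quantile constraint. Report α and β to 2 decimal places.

α ≈ 14.69, β ≈ 29.83

With mean 0.33 fixed, write α = 0.33s, β = 0.67s where s = α+β.
Need P(θ < 0.27) = 0.2 under Beta(0.33s, 0.67s). Normal approximation: (q−m)/√(m(1−m)/s) ≈ z_{0.2} = -0.842, so s ≈ 0.33·0.67·(-0.842)²/(0.27−0.33)² = 43.5.
At s = 43.5: P(θ<0.27) ≈ 0.203. Adjusting to match 0.2 gives s ≈ 44.52.
So α = 0.33·44.52 ≈ 14.69, β = 0.67·44.52 ≈ 29.83.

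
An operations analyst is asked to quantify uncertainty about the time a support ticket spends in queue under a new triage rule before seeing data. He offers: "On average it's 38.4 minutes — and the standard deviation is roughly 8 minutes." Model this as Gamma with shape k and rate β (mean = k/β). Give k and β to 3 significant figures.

k ≈ 23, β ≈ 0.6

For Gamma(k, rate β): mean = k/β, variance = k/β², so CV = 1/√k.
CV = SD/mean = 8/38.4 = 0.2083, hence k = 1/CV² = 23.
Then β = k/mean = 23/38.4 = 0.6.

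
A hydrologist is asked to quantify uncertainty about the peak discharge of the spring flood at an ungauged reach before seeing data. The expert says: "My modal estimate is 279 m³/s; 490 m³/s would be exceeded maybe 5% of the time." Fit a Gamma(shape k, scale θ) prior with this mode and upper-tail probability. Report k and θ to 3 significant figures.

Gamma(k,θ) with k>1 has mode (k−1)θ, so θ = 279/(k−1).
Need P(X < 490) = 0.95 with θ tied to k this way. Start at k = 2, θ = 279: P(X<490) ≈ 0.524.
Too low — raise k to concentrate. Iterating converges to k ≈ 9.79.
Then θ = 279/(9.79−1) ≈ 31.7.

k ≈ 9.79, θ ≈ 31.7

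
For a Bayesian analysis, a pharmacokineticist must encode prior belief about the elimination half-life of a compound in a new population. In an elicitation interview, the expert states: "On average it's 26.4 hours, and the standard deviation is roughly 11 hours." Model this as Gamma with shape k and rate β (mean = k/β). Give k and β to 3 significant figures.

k ≈ 5.76, β ≈ 0.218

For Gamma(k, rate β): mean = k/β, variance = k/β², so CV = 1/√k.
CV = SD/mean = 11/26.4 = 0.4167, hence k = 1/CV² = 5.76.
Then β = k/mean = 5.76/26.4 = 0.218.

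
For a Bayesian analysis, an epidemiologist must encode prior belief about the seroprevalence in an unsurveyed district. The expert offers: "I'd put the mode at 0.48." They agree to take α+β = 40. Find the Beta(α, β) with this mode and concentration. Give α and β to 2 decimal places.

α = 19.24, β = 20.76

For α,β > 1 the Beta mode is (α−1)/(α+β−2). With α+β = 40, the mode is (α−1)/38.
Set (α−1)/38 = 0.48 → α = 1 + 0.48·38 = 19.24.
β = 40 − α = 20.76.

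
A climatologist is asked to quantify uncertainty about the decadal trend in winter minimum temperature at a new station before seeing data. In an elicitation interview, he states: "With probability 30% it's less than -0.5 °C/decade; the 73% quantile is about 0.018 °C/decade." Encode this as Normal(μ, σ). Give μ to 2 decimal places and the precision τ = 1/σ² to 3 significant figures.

For Normal(μ,σ), the p-quantile is μ + z_p·σ. Here z_{0.3} = -0.5244, z_{0.73} = 0.6128.
So -0.5 = μ − 0.5244σ and 0.018 = μ + 0.6128σ.
Subtracting: σ = (0.018 − -0.5)/(0.6128 − (-0.5244)) = 0.46.
Then μ = -0.5 − (-0.5244)·0.46 = -0.26.
Precision τ = 1/σ² = 1/0.4555² = 4.82.

μ = -0.26, τ = 4.82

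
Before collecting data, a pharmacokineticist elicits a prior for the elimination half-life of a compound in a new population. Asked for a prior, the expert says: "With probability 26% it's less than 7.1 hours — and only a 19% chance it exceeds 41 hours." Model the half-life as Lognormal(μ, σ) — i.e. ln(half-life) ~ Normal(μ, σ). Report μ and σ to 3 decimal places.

μ ≈ 2.702, σ ≈ 1.153

If T ~ Lognormal(μ,σ) then ln T ~ Normal(μ,σ), so the p-quantile of ln T is μ + z_p·σ.
ln(7.1) = 1.96 and ln(41) = 3.714; z_{0.26} = -0.6433, z_{0.81} = 0.8779.
σ = (3.714 − 1.96)/(0.8779 − (-0.6433)) = 1.153.
μ = 1.96 − (-0.6433)·1.153 = 2.702.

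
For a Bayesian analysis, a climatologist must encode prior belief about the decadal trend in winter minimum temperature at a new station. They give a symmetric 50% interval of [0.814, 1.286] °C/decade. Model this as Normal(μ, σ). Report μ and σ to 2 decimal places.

A symmetric 50% interval runs μ ± z·σ with z = 0.6745.
Half-width = 0.236, so σ = 0.236/0.6745 = 0.35.
μ is the interval midpoint, 1.05.

μ = 1.05, σ = 0.35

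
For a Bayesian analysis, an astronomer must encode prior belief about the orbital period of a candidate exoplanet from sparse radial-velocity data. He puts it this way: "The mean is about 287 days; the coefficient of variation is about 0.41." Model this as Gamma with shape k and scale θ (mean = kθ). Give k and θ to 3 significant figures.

k ≈ 5.95, θ ≈ 48.2

For Gamma(k, scale θ): mean = kθ, variance = kθ², so CV = 1/√k.
CV = 0.41, hence k = 1/CV² = 5.95.
Then θ = mean/k = 287/5.95 = 48.2.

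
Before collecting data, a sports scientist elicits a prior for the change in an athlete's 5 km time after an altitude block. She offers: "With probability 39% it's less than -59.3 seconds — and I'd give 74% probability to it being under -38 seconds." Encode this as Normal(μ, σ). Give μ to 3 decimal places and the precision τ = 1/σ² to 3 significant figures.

μ = -52.852, τ = 0.00188

For Normal(μ,σ), the p-quantile is μ + z_p·σ. Here z_{0.39} = -0.2793, z_{0.74} = 0.6433.
So -59.3 = μ − 0.2793σ and -38 = μ + 0.6433σ.
Subtracting: σ = (-38 − -59.3)/(0.6433 − (-0.2793)) = 23.085.
Then μ = -59.3 − (-0.2793)·23.085 = -52.852.
Precision τ = 1/σ² = 1/23.09² = 0.00188.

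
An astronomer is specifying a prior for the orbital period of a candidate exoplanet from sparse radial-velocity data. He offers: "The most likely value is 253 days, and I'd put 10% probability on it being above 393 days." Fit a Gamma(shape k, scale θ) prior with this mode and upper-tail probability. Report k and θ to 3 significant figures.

k ≈ 10.6, θ ≈ 26.2

Gamma(k,θ) with k>1 has mode (k−1)θ, so θ = 253/(k−1).
Need P(X < 393) = 0.9 with θ tied to k this way. Start at k = 2, θ = 253: P(X<393) ≈ 0.460.
Too low — raise k to concentrate. Iterating converges to k ≈ 10.6.
Then θ = 253/(10.6−1) ≈ 26.2.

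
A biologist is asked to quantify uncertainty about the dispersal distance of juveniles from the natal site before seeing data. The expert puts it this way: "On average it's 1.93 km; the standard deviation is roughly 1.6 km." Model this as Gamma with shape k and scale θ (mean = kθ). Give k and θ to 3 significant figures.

For Gamma(k, scale θ): mean = kθ, variance = kθ², so CV = 1/√k.
CV = SD/mean = 1.6/1.93 = 0.829, hence k = 1/CV² = 1.46.
Then θ = mean/k = 1.93/1.46 = 1.33.

k ≈ 1.46, θ ≈ 1.33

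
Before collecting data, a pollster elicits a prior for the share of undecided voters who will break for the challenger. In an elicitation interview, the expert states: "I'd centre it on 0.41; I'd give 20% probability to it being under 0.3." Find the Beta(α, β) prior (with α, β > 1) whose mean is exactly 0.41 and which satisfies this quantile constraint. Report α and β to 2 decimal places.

α ≈ 5.96, β ≈ 8.57

With mean 0.41 fixed, write α = 0.41s, β = 0.59s where s = α+β.
Need P(θ < 0.3) = 0.2 under Beta(0.41s, 0.59s). Normal approximation: (q−m)/√(m(1−m)/s) ≈ z_{0.2} = -0.842, so s ≈ 0.41·0.59·(-0.842)²/(0.3−0.41)² = 14.2.
At s = 14.2: P(θ<0.3) ≈ 0.203. Adjusting to match 0.2 gives s ≈ 14.53.
So α = 0.41·14.53 ≈ 5.96, β = 0.59·14.53 ≈ 8.57.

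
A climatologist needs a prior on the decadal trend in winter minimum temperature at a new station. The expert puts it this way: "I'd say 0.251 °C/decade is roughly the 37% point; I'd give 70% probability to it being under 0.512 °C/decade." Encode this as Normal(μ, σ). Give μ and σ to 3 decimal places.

μ = 0.352, σ = 0.305

For Normal(μ,σ), the p-quantile is μ + z_p·σ. Here z_{0.37} = -0.3319, z_{0.7} = 0.5244.
So 0.251 = μ − 0.3319σ and 0.512 = μ + 0.5244σ.
Subtracting: σ = (0.512 − 0.251)/(0.5244 − (-0.3319)) = 0.305.
Then μ = 0.251 − (-0.3319)·0.305 = 0.352.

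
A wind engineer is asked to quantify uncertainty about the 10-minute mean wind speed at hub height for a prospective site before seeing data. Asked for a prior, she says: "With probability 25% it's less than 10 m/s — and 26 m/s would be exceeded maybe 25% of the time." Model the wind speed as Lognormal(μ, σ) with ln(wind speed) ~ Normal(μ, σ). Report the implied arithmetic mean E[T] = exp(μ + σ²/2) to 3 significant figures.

If T ~ Lognormal(μ,σ) then ln T ~ Normal(μ,σ), so the p-quantile of ln T is μ + z_p·σ.
ln(10) = 2.303 and ln(26) = 3.258; z_{0.25} = -0.6745, z_{0.75} = 0.6745.
σ = (3.258 − 2.303)/(0.6745 − (-0.6745)) = 0.708.
μ = 2.303 − (-0.6745)·0.708 = 2.780.
E[T] = exp(μ + σ²/2) = exp(2.780 + 0.2509) = 20.7 m/s.

E[T] ≈ 20.7 m/s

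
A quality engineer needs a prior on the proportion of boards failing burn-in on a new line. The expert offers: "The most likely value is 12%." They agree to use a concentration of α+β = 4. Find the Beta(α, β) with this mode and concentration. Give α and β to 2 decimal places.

For α,β > 1 the Beta mode is (α−1)/(α+β−2). With α+β = 4, the mode is (α−1)/2.
Set (α−1)/2 = 0.12 → α = 1 + 0.12·2 = 1.24.
β = 4 − α = 2.76.

α = 1.24, β = 2.76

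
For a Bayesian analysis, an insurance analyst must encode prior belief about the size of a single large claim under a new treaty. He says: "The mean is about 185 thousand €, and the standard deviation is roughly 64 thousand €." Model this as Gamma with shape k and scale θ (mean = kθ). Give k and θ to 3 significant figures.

For Gamma(k, scale θ): mean = kθ, variance = kθ², so CV = 1/√k.
CV = SD/mean = 64/185 = 0.3459, hence k = 1/CV² = 8.36.
Then θ = mean/k = 185/8.36 = 22.1.

k ≈ 8.36, θ ≈ 22.1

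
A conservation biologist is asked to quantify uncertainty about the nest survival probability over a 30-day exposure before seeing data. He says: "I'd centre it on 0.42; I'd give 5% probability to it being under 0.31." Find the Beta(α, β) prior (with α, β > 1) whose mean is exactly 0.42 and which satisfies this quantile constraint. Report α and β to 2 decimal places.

α ≈ 21.78, β ≈ 30.08

With mean 0.42 fixed, write α = 0.42s, β = 0.58s where s = α+β.
Need P(θ < 0.31) = 0.05 under Beta(0.42s, 0.58s). Normal approximation: (q−m)/√(m(1−m)/s) ≈ z_{0.05} = -1.64, so s ≈ 0.42·0.58·(-1.64)²/(0.31−0.42)² = 54.5.
At s = 54.5: P(θ<0.31) ≈ 0.046. Adjusting to match 0.05 gives s ≈ 51.86.
So α = 0.42·51.86 ≈ 21.78, β = 0.58·51.86 ≈ 30.08.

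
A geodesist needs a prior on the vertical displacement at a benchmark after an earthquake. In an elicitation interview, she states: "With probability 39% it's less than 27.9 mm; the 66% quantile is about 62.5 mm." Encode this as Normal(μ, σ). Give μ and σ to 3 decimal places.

For Normal(μ,σ), the p-quantile is μ + z_p·σ. Here z_{0.39} = -0.2793, z_{0.66} = 0.4125.
So 27.9 = μ − 0.2793σ and 62.5 = μ + 0.4125σ.
Subtracting: σ = (62.5 − 27.9)/(0.4125 − (-0.2793)) = 50.016.
Then μ = 27.9 − (-0.2793)·50.016 = 41.870.

μ = 41.870, σ = 50.016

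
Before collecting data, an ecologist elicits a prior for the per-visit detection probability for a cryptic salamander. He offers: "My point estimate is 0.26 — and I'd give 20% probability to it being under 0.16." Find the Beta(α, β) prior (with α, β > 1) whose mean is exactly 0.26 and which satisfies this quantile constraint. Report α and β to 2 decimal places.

With mean 0.26 fixed, write α = 0.26s, β = 0.74s where s = α+β.
Need P(θ < 0.16) = 0.2 under Beta(0.26s, 0.74s). Normal approximation: (q−m)/√(m(1−m)/s) ≈ z_{0.2} = -0.842, so s ≈ 0.26·0.74·(-0.842)²/(0.16−0.26)² = 13.6.
At s = 13.6: P(θ<0.16) ≈ 0.206. Adjusting to match 0.2 gives s ≈ 14.15.
So α = 0.26·14.15 ≈ 3.68, β = 0.74·14.15 ≈ 10.47.

α ≈ 3.68, β ≈ 10.47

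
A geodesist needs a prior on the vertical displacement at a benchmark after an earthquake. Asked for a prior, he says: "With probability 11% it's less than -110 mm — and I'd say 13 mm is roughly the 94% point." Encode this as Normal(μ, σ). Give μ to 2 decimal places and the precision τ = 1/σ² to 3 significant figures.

The p-quantile of Normal(μ,σ) is μ + z_p·σ, with z_{0.11} = -1.227 and z_{0.94} = 1.555.
Eliminate σ: μ = (z₂·x₁ − z₁·x₂)/(z₂ − z₁) = (1.555·-110 − (-1.227)·13)/2.781 = -55.76.
Then σ = (x₂ − x₁)/(z₂ − z₁) = (13 − -110)/2.781 = 44.22.
Precision τ = 1/σ² = 1/44.22² = 0.000511.

μ = -55.76, τ = 0.000511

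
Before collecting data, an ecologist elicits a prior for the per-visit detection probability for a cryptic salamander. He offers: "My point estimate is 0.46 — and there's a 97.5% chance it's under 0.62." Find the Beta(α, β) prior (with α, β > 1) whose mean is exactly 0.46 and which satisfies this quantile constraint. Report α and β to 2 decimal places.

With mean 0.46 fixed, write α = 0.46s, β = 0.54s where s = α+β.
Need P(θ < 0.62) = 0.975 under Beta(0.46s, 0.54s). Normal approximation: (q−m)/√(m(1−m)/s) ≈ z_{0.975} = 1.96, so s ≈ 0.46·0.54·(1.96)²/(0.62−0.46)² = 37.3.
At s = 37.3: P(θ<0.62) ≈ 0.976. Adjusting to match 0.975 gives s ≈ 36.79.
So α = 0.46·36.79 ≈ 16.92, β = 0.54·36.79 ≈ 19.86.

α ≈ 16.92, β ≈ 19.86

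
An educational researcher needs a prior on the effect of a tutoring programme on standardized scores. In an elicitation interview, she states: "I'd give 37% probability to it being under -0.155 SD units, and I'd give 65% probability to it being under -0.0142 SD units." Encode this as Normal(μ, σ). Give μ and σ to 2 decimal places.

For Normal(μ,σ), the p-quantile is μ + z_p·σ. Here z_{0.37} = -0.3319, z_{0.65} = 0.3853.
So -0.155 = μ − 0.3319σ and -0.0142 = μ + 0.3853σ.
Subtracting: σ = (-0.0142 − -0.155)/(0.3853 − (-0.3319)) = 0.20.
Then μ = -0.155 − (-0.3319)·0.20 = -0.09.

μ = -0.09, σ = 0.20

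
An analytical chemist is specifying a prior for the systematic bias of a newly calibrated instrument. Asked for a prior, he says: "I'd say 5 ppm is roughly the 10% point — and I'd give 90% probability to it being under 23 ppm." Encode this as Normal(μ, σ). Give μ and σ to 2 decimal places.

μ = 14.00, σ = 7.02

For Normal(μ,σ), the p-quantile is μ + z_p·σ. Here z_{0.1} = -1.282, z_{0.9} = 1.282.
So 5 = μ − 1.282σ and 23 = μ + 1.282σ.
Subtracting: σ = (23 − 5)/(1.282 − (-1.282)) = 7.02.
Then μ = 5 − (-1.282)·7.02 = 14.00.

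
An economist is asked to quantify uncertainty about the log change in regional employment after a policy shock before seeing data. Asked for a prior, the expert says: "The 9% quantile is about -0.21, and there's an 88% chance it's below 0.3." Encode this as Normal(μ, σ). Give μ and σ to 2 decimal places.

The p-quantile of Normal(μ,σ) is μ + z_p·σ, with z_{0.09} = -1.341 and z_{0.88} = 1.175.
Eliminate σ: μ = (z₂·x₁ − z₁·x₂)/(z₂ − z₁) = (1.175·-0.21 − (-1.341)·0.3)/2.516 = 0.06.
Then σ = (x₂ − x₁)/(z₂ − z₁) = (0.3 − -0.21)/2.516 = 0.20.

μ = 0.06, σ = 0.20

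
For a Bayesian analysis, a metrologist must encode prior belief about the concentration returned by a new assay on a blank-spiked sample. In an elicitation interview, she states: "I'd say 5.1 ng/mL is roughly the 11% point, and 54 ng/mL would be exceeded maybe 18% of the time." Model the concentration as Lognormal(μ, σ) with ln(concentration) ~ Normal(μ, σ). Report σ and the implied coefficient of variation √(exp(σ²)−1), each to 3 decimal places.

σ ≈ 1.102, CV ≈ 1.538

If T ~ Lognormal(μ,σ) then ln T ~ Normal(μ,σ), so the p-quantile of ln T is μ + z_p·σ.
ln(5.1) = 1.629 and ln(54) = 3.989; z_{0.11} = -1.227, z_{0.82} = 0.9154.
σ = (3.989 − 1.629)/(0.9154 − (-1.227)) = 1.102.
μ = 1.629 − (-1.227)·1.102 = 2.981.
CV = √(exp(σ²)−1) = √(exp(1.2138)−1) = 1.538.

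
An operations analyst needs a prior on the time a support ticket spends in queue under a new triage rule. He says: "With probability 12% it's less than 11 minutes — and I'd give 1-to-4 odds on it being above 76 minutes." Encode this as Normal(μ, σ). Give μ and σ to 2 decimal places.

For Normal(μ,σ), the p-quantile is μ + z_p·σ. Here z_{0.12} = -1.175, z_{0.8} = 0.8416.
So 11 = μ − 1.175σ and 76 = μ + 0.8416σ.
Subtracting: σ = (76 − 11)/(0.8416 − (-1.175)) = 32.23.
Then μ = 11 − (-1.175)·32.23 = 48.87.

μ = 48.87, σ = 32.23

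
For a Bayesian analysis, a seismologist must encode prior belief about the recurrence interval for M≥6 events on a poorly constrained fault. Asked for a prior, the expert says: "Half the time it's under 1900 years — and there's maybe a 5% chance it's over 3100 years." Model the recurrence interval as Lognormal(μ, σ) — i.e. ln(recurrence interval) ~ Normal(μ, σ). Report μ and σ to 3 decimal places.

μ ≈ 7.550, σ ≈ 0.298

If T ~ Lognormal(μ,σ) then ln T ~ Normal(μ,σ), so the p-quantile of ln T is μ + z_p·σ.
ln(1900) = 7.55 and ln(3100) = 8.039; z_{0.5} = 0, z_{0.95} = 1.645.
σ = (8.039 − 7.55)/(1.645 − (0)) = 0.298.
μ = 7.55 − (0)·0.298 = 7.550.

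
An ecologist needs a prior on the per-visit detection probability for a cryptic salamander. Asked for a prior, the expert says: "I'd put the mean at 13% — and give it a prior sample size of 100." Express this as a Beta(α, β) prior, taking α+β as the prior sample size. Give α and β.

α = 13, β = 87

Under the effective-sample-size interpretation, Beta(α, β) has prior mean α/(α+β) and prior sample size α+β.
So α+β = 100 and α/(α+β) = 0.13, giving α = 0.13·100 = 13 and β = 100 − 13 = 87.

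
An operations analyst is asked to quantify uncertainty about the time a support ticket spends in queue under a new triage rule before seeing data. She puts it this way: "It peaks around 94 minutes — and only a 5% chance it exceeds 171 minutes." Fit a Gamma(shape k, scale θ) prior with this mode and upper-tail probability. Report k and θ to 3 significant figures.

k ≈ 8.78, θ ≈ 12.1

Gamma(k,θ) with k>1 has mode (k−1)θ, so θ = 94/(k−1).
Need P(X < 171) = 0.95 with θ tied to k this way. Start at k = 2, θ = 94: P(X<171) ≈ 0.543.
Too low — raise k to concentrate. Iterating converges to k ≈ 8.78.
Then θ = 94/(8.78−1) ≈ 12.1.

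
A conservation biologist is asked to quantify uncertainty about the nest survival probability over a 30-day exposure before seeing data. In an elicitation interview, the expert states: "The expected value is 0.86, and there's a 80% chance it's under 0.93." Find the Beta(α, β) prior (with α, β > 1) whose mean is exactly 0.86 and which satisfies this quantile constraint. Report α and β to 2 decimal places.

With mean 0.86 fixed, write α = 0.86s, β = 0.14s where s = α+β.
Need P(θ < 0.93) = 0.8 under Beta(0.86s, 0.14s). Normal approximation: (q−m)/√(m(1−m)/s) ≈ z_{0.8} = 0.842, so s ≈ 0.86·0.14·(0.842)²/(0.93−0.86)² = 17.4.
At s = 17.4: P(θ<0.93) ≈ 0.797. Adjusting to match 0.8 gives s ≈ 17.74.
So α = 0.86·17.74 ≈ 15.26, β = 0.14·17.74 ≈ 2.48.

α ≈ 15.26, β ≈ 2.48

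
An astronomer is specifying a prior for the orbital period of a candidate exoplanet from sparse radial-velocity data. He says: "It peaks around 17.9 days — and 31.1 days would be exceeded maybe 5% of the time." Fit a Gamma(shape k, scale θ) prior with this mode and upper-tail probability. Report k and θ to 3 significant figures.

Gamma(k,θ) with k>1 has mode (k−1)θ, so θ = 17.9/(k−1).
Need P(X < 31.1) = 0.95 with θ tied to k this way. Start at k = 2, θ = 17.9: P(X<31.1) ≈ 0.518.
Too low — raise k to concentrate. Iterating converges to k ≈ 10.1.
Then θ = 17.9/(10.1−1) ≈ 1.96.

k ≈ 10.1, θ ≈ 1.96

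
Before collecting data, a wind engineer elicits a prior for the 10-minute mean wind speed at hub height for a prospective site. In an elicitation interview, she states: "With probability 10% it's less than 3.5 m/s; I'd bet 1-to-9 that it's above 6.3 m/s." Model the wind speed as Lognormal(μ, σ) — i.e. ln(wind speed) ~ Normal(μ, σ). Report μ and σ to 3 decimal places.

If T ~ Lognormal(μ,σ) then ln T ~ Normal(μ,σ), so the p-quantile of ln T is μ + z_p·σ.
ln(3.5) = 1.253 and ln(6.3) = 1.841; z_{0.1} = -1.282, z_{0.9} = 1.282.
σ = (1.841 − 1.253)/(1.282 − (-1.282)) = 0.229.
μ = 1.253 − (-1.282)·0.229 = 1.547.

μ ≈ 1.547, σ ≈ 0.229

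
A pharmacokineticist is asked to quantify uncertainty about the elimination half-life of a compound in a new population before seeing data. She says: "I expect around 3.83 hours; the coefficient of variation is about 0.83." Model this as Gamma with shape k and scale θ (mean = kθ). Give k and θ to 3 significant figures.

k ≈ 1.45, θ ≈ 2.64

For Gamma(k, scale θ): mean = kθ, variance = kθ², so CV = 1/√k.
CV = 0.83, hence k = 1/CV² = 1.45.
Then θ = mean/k = 3.83/1.45 = 2.64.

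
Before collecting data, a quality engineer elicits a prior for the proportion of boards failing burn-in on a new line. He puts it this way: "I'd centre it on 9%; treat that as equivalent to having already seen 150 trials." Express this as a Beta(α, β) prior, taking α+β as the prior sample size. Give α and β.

α = 13.5, β = 136.5

Under the effective-sample-size interpretation, Beta(α, β) has prior mean α/(α+β) and prior sample size α+β.
So α+β = 150 and α/(α+β) = 0.09, giving α = 0.09·150 = 13.5 and β = 150 − 13.5 = 136.5.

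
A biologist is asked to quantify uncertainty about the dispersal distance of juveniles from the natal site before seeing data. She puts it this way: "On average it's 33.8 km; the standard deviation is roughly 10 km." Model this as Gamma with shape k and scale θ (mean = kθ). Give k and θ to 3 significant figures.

k ≈ 11.4, θ ≈ 2.96

For Gamma(k, scale θ): mean = kθ, variance = kθ², so CV = 1/√k.
CV = SD/mean = 10/33.8 = 0.2959, hence k = 1/CV² = 11.4.
Then θ = mean/k = 33.8/11.4 = 2.96.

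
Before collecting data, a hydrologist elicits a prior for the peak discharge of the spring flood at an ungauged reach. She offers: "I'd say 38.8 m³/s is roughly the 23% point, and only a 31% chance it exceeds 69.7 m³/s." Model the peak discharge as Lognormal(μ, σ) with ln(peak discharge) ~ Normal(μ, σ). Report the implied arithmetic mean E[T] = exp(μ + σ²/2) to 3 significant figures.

If T ~ Lognormal(μ,σ) then ln T ~ Normal(μ,σ), so the p-quantile of ln T is μ + z_p·σ.
ln(38.8) = 3.658 and ln(69.7) = 4.244; z_{0.23} = -0.7388, z_{0.69} = 0.4959.
σ = (4.244 − 3.658)/(0.4959 − (-0.7388)) = 0.474.
μ = 3.658 − (-0.7388)·0.474 = 4.009.
E[T] = exp(μ + σ²/2) = exp(4.009 + 0.1125) = 61.7 m³/s.

E[T] ≈ 61.7 m³/s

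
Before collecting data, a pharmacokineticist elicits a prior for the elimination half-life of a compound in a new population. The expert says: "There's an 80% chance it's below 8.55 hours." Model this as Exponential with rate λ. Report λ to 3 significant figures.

P(T < 8.55) = 1 − e^(−λ·8.55) = 0.8, so λ = −ln(1−0.8)/8.55 = −ln(0.2)/8.55 = 0.188.

λ ≈ 0.188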